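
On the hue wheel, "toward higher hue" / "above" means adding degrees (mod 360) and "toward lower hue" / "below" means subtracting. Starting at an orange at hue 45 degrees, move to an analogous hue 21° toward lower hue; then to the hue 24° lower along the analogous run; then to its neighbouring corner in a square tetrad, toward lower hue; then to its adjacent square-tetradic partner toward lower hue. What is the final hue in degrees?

180°

45 − 21 = 24°   (analog 21° ↓)
24 − 24 = 0°   (analog 24° ↓)
0 − 90 = -90 → -90 + 360 = 270°   (square ↓)
270 − 90 = 180°   (square ↓)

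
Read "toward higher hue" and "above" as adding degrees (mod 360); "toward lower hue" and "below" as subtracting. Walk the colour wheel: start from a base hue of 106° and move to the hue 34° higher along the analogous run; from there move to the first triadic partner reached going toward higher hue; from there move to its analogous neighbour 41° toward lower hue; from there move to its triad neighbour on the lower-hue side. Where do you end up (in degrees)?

analog 34° ↑ +34°: 106 + 34 = 140°
triadic ↑ +120°: 140 + 120 = 260°
analog 41° ↓ −41°: 260 − 41 = 219°
triadic ↓ −120°: 219 − 120 = 99°

99°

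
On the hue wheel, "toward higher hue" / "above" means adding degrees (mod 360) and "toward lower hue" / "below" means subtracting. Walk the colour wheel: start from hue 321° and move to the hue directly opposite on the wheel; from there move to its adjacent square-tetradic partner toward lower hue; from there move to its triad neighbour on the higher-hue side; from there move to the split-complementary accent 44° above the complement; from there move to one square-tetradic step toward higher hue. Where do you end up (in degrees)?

complement +180°: 321 + 180 = 501 → 501 − 360 = 141°
square ↓ −90°: 141 − 90 = 51°
triadic ↑ +120°: 51 + 120 = 171°
split-comp 44° ↑ +224°: 171 + 224 = 395 → 395 − 360 = 35°
square ↑ +90°: 35 + 90 = 125°

125°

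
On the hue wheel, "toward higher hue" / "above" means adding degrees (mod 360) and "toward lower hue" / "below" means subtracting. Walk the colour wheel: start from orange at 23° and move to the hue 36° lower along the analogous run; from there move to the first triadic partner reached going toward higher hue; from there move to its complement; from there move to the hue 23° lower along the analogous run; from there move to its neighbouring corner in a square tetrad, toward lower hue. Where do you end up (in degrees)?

23 − 36 = -13 → -13 + 360 = 347°   (analog 36° ↓)
347 + 120 = 467 → 467 − 360 = 107°   (triadic ↑)
107 + 180 = 287°   (complement)
287 − 23 = 264°   (analog 23° ↓)
264 − 90 = 174°   (square ↓)

174°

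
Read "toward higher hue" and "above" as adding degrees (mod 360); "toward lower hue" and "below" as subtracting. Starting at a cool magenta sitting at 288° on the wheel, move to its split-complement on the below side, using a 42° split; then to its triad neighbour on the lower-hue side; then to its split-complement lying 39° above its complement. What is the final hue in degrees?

165°

+138° (split-comp 42° ↓): 288 + 138 = 426 → 426 − 360 = 66°
−120° (triadic ↓): 66 − 120 = -54 → -54 + 360 = 306°
+219° (split-comp 39° ↑): 306 + 219 = 525 → 525 − 360 = 165°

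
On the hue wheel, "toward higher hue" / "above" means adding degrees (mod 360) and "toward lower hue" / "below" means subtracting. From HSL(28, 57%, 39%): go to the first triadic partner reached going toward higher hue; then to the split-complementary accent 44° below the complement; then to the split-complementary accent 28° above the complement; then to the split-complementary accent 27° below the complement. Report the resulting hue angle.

28 + 120 = 148°   (triadic ↑)
148 + 136 = 284°   (split-comp 44° ↓)
284 + 208 = 492 → 492 − 360 = 132°   (split-comp 28° ↑)
132 + 153 = 285°   (split-comp 27° ↓)

285°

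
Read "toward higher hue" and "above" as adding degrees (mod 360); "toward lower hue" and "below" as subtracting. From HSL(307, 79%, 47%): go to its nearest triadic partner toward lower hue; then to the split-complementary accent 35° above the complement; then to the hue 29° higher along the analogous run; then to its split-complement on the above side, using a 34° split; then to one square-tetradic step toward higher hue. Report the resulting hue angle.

triadic ↓ −120°: 307 − 120 = 187°
split-comp 35° ↑ +215°: 187 + 215 = 402 → 402 − 360 = 42°
analog 29° ↑ +29°: 42 + 29 = 71°
split-comp 34° ↑ +214°: 71 + 214 = 285°
square ↑ +90°: 285 + 90 = 375 → 375 − 360 = 15°

15°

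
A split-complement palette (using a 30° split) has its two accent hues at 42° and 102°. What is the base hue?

The accents sit 30° either side of the complement, so the complement is their short-arc midpoint on the wheel.
Short-arc midpoint of 42° and 102°: 72°.
Base is 180° from the complement: 72 − 180 = -108 → -108 + 360 = 252°

252°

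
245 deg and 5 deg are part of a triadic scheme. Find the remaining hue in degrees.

A triad places three hues 120° apart.
The full set through 5° is {5°, 125°, 245°}.
Given {5°, 245°}, the missing hue is 125°.

125°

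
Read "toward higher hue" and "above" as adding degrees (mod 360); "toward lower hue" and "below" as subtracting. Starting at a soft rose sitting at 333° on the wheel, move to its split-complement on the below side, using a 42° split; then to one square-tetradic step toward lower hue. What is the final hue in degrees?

333 + 138 = 471 → 471 − 360 = 111°   (split-comp 42° ↓)
111 − 90 = 21°   (square ↓)

21°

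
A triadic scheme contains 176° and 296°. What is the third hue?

56°

A triad spaces three hues 120° apart.
The full set is {56°, 176°, 296°}.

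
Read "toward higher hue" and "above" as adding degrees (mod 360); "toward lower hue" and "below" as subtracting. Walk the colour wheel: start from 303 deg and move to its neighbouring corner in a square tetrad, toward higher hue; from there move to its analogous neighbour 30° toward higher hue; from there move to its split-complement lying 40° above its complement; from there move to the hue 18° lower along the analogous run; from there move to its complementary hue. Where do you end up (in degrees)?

square ↑ +90°: 303 + 90 = 393 → 393 − 360 = 33°
analog 30° ↑ +30°: 33 + 30 = 63°
split-comp 40° ↑ +220°: 63 + 220 = 283°
analog 18° ↓ −18°: 283 − 18 = 265°
complement +180°: 265 + 180 = 445 → 445 − 360 = 85°

85°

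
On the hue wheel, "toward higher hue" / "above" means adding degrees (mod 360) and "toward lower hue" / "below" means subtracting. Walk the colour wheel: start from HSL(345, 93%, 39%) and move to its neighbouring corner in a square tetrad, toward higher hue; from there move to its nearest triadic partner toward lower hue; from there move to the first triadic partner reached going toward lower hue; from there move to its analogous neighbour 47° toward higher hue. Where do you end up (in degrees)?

242°

+90° (square ↑): 345 + 90 = 435 → 435 − 360 = 75°
−120° (triadic ↓): 75 − 120 = -45 → -45 + 360 = 315°
−120° (triadic ↓): 315 − 120 = 195°
+47° (analog 47° ↑): 195 + 47 = 242°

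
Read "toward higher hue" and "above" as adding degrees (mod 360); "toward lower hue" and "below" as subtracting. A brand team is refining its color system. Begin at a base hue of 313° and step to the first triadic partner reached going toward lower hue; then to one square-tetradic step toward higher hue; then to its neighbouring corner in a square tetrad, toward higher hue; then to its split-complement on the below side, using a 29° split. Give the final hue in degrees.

164°

−120° (triadic ↓): 313 − 120 = 193°
+90° (square ↑): 193 + 90 = 283°
+90° (square ↑): 283 + 90 = 373 → 373 − 360 = 13°
+151° (split-comp 29° ↓): 13 + 151 = 164°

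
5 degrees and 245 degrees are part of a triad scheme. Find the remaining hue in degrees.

125°

A triad places three hues 120° apart.
The full set through 5° is {5°, 125°, 245°}.
Given {5°, 245°}, the missing hue is 125°.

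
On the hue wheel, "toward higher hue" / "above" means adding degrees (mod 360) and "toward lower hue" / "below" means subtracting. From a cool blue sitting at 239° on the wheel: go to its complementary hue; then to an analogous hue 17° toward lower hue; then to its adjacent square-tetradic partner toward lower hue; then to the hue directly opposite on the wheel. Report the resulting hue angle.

132°

+180° (complement): 239 + 180 = 419 → 419 − 360 = 59°
−17° (analog 17° ↓): 59 − 17 = 42°
−90° (square ↓): 42 − 90 = -48 → -48 + 360 = 312°
+180° (complement): 312 + 180 = 492 → 492 − 360 = 132°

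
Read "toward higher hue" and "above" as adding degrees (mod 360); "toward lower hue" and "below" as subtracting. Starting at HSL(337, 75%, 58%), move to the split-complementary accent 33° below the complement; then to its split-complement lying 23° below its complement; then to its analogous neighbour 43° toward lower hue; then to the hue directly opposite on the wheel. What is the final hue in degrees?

58°

337 + 147 = 484 → 484 − 360 = 124°   (split-comp 33° ↓)
124 + 157 = 281°   (split-comp 23° ↓)
281 − 43 = 238°   (analog 43° ↓)
238 + 180 = 418 → 418 − 360 = 58°   (complement)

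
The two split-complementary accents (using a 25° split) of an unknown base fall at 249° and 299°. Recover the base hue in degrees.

94°

The accents sit 25° either side of the complement, so the complement is their short-arc midpoint on the wheel.
Short-arc midpoint of 249° and 299°: 274°.
Base is 180° from the complement: 274 − 180 = 94°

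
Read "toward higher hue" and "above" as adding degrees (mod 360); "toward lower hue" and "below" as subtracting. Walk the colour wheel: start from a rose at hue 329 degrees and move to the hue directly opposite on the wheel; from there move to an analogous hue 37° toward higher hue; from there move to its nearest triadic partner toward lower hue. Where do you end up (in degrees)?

66°

complement +180°: 329 + 180 = 509 → 509 − 360 = 149°
analog 37° ↑ +37°: 149 + 37 = 186°
triadic ↓ −120°: 186 − 120 = 66°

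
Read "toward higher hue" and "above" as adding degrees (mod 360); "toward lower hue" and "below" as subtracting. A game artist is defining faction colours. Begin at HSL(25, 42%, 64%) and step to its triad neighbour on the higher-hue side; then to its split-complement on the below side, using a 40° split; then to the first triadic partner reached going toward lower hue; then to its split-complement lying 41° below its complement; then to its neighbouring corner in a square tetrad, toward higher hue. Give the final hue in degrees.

25 + 120 = 145°   (triadic ↑)
145 + 140 = 285°   (split-comp 40° ↓)
285 − 120 = 165°   (triadic ↓)
165 + 139 = 304°   (split-comp 41° ↓)
304 + 90 = 394 → 394 − 360 = 34°   (square ↑)

34°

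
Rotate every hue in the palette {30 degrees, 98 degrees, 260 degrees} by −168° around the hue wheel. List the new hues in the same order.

30 − 168 = -138 → -138 + 360 = 222°
98 − 168 = -70 → -70 + 360 = 290°
260 − 168 = 92°

222°, 290°, 92°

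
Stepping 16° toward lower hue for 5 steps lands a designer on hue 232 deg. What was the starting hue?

5 steps of 16° (toward lower hue) give a net shift of −80°.
Start = end − shift: 232 + 80 = 312°

312°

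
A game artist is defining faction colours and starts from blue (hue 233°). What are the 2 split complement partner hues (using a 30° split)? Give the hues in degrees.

Split-complementary hues sit 30° either side of the complement.
Complement of 233°: 233 + 180 = 413 → 413 − 360 = 53°
53 − 30 = 23°
53 + 30 = 83°

23° and 83°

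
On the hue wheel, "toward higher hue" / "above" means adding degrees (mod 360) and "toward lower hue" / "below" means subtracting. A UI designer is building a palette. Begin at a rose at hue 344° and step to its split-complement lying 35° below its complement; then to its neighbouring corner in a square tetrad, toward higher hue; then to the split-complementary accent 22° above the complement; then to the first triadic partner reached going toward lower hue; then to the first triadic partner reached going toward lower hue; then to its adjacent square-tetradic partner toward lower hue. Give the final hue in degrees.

split-comp 35° ↓ +145°: 344 + 145 = 489 → 489 − 360 = 129°
square ↑ +90°: 129 + 90 = 219°
split-comp 22° ↑ +202°: 219 + 202 = 421 → 421 − 360 = 61°
triadic ↓ −120°: 61 − 120 = -59 → -59 + 360 = 301°
triadic ↓ −120°: 301 − 120 = 181°
square ↓ −90°: 181 − 90 = 91°

91°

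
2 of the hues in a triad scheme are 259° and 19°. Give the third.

139°

A triad places three hues 120° apart.
The full set through 19° is {19°, 139°, 259°}.
Given {19°, 259°}, the missing hue is 139°.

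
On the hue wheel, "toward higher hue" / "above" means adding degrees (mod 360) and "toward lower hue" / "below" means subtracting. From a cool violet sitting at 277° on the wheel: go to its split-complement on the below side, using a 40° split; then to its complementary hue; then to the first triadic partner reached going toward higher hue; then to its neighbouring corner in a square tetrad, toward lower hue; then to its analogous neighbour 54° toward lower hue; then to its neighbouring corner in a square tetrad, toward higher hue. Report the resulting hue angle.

277 + 140 = 417 → 417 − 360 = 57°   (split-comp 40° ↓)
57 + 180 = 237°   (complement)
237 + 120 = 357°   (triadic ↑)
357 − 90 = 267°   (square ↓)
267 − 54 = 213°   (analog 54° ↓)
213 + 90 = 303°   (square ↑)

303°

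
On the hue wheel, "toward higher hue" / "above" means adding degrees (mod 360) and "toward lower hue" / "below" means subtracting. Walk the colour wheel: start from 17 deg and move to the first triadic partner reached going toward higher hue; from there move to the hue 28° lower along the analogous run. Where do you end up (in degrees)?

triadic ↑ +120°: 17 + 120 = 137°
analog 28° ↓ −28°: 137 − 28 = 109°

109°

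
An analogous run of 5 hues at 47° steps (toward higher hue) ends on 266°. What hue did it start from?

78°

4 steps of 47° (toward higher hue) give a net shift of +188°.
Start = end − shift: 266 − 188 = 78°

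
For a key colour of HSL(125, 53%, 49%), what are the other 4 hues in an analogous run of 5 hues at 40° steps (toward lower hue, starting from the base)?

85°, 45°, 5°, 325°

Analogous hues sit every 40° along the wheel.
125 − 40 = 85°
125 − 80 = 45°
125 − 120 = 5°
125 − 160 = -35 → -35 + 360 = 325°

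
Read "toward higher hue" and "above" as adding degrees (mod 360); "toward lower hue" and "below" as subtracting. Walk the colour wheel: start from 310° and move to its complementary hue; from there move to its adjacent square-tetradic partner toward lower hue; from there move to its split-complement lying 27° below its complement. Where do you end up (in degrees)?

193°

+180° (complement): 310 + 180 = 490 → 490 − 360 = 130°
−90° (square ↓): 130 − 90 = 40°
+153° (split-comp 27° ↓): 40 + 153 = 193°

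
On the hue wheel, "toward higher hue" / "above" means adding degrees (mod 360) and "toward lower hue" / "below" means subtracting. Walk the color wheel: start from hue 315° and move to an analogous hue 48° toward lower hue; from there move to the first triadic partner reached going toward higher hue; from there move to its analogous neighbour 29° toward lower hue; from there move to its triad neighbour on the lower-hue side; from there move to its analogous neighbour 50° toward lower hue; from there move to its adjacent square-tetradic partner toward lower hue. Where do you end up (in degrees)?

315 − 48 = 267°   (analog 48° ↓)
267 + 120 = 387 → 387 − 360 = 27°   (triadic ↑)
27 − 29 = -2 → -2 + 360 = 358°   (analog 29° ↓)
358 − 120 = 238°   (triadic ↓)
238 − 50 = 188°   (analog 50° ↓)
188 − 90 = 98°   (square ↓)

98°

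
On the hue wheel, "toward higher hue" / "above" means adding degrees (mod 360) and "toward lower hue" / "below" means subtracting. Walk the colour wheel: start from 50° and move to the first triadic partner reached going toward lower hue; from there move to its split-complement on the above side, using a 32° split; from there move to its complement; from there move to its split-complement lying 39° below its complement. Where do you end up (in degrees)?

103°

triadic ↓ −120°: 50 − 120 = -70 → -70 + 360 = 290°
split-comp 32° ↑ +212°: 290 + 212 = 502 → 502 − 360 = 142°
complement +180°: 142 + 180 = 322°
split-comp 39° ↓ +141°: 322 + 141 = 463 → 463 − 360 = 103°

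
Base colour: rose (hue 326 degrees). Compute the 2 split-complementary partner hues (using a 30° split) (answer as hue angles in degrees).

116° and 176°

Split-complementary hues sit 30° either side of the complement.
Complement of 326 degrees: 326 + 180 = 506 → 506 − 360 = 146°
146 − 30 = 116°
146 + 30 = 176°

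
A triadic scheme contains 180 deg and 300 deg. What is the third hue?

A triad spaces three hues 120° apart.
The full set is {60°, 180°, 300°}.

60°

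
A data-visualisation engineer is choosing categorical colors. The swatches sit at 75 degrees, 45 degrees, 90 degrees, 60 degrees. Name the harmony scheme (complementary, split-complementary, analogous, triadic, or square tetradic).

analogous

Sort the hues: 45°, 60°, 75°, 90°.
Successive gaps around the wheel: 15°, 15°, 15°, 315°.
A run of hues at equal small steps (15°) with one large closing gap is an analogous group.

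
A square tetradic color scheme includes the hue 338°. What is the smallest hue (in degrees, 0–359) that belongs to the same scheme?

A square tetradic scheme places four hues every 90°.
The full set through 338° is {68°, 158°, 248°, 338°}.

68°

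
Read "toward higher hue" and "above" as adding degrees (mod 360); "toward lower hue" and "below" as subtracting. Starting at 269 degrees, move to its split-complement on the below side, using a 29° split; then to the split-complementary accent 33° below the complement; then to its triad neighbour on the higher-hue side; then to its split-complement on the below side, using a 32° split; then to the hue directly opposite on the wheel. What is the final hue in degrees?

295°

269 + 151 = 420 → 420 − 360 = 60°   (split-comp 29° ↓)
60 + 147 = 207°   (split-comp 33° ↓)
207 + 120 = 327°   (triadic ↑)
327 + 148 = 475 → 475 − 360 = 115°   (split-comp 32° ↓)
115 + 180 = 295°   (complement)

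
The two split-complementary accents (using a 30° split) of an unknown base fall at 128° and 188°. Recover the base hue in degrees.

The accents sit 30° either side of the complement, so the complement is their short-arc midpoint on the wheel.
Short-arc midpoint of 128° and 188°: 158°.
Base is 180° from the complement: 158 − 180 = -22 → -22 + 360 = 338°

338°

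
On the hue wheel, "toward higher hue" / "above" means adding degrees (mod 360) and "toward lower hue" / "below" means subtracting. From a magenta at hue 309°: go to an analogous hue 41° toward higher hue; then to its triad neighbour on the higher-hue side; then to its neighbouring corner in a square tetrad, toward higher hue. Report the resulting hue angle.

+41° (analog 41° ↑): 309 + 41 = 350°
+120° (triadic ↑): 350 + 120 = 470 → 470 − 360 = 110°
+90° (square ↑): 110 + 90 = 200°

200°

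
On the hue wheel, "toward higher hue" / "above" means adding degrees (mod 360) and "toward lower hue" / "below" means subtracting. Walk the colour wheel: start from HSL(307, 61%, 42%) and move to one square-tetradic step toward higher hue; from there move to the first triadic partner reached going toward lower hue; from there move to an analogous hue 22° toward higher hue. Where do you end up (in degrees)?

299°

307 + 90 = 397 → 397 − 360 = 37°   (square ↑)
37 − 120 = -83 → -83 + 360 = 277°   (triadic ↓)
277 + 22 = 299°   (analog 22° ↑)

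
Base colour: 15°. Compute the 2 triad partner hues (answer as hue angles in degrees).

A triad places three hues 120° apart.
15 + 120 = 135°
15 + 240 = 255°

135° and 255°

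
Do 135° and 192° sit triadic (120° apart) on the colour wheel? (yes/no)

no

Angular distance: |135 − 192| = 57 = 57°.
Triadic (120° apart) requires 120°.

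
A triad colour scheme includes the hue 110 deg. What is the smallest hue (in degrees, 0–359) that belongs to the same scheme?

110°

A triad places three hues 120° apart.
The full set through 110° is {110°, 230°, 350°}.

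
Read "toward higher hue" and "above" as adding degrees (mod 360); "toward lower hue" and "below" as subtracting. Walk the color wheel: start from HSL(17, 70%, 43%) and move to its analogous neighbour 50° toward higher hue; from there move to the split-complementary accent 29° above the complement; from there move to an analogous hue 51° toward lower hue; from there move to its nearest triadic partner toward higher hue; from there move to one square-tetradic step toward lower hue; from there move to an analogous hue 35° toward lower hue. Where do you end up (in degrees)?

17 + 50 = 67°   (analog 50° ↑)
67 + 209 = 276°   (split-comp 29° ↑)
276 − 51 = 225°   (analog 51° ↓)
225 + 120 = 345°   (triadic ↑)
345 − 90 = 255°   (square ↓)
255 − 35 = 220°   (analog 35° ↓)

220°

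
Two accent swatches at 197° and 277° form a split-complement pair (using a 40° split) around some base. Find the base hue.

57°

The accents sit 40° either side of the complement, so the complement is their short-arc midpoint on the wheel.
Short-arc midpoint of 197° and 277°: 237°.
Base is 180° from the complement: 237 − 180 = 57°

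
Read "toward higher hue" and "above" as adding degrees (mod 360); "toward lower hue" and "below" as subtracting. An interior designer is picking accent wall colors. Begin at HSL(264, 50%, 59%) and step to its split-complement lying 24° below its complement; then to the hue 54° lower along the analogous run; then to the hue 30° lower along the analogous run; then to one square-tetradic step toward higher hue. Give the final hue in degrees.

66°

+156° (split-comp 24° ↓): 264 + 156 = 420 → 420 − 360 = 60°
−54° (analog 54° ↓): 60 − 54 = 6°
−30° (analog 30° ↓): 6 − 30 = -24 → -24 + 360 = 336°
+90° (square ↑): 336 + 90 = 426 → 426 − 360 = 66°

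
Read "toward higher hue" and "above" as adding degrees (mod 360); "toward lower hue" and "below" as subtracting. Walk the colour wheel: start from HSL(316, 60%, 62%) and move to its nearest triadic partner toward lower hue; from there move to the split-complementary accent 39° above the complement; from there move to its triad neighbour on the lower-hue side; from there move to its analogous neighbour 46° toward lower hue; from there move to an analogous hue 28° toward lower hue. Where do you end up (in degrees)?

316 − 120 = 196°   (triadic ↓)
196 + 219 = 415 → 415 − 360 = 55°   (split-comp 39° ↑)
55 − 120 = -65 → -65 + 360 = 295°   (triadic ↓)
295 − 46 = 249°   (analog 46° ↓)
249 − 28 = 221°   (analog 28° ↓)

221°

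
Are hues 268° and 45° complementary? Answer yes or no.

Angular distance: |268 − 45| = 223; shorter arc = 360 − 223 = 137°.
Complementary requires 180°.

no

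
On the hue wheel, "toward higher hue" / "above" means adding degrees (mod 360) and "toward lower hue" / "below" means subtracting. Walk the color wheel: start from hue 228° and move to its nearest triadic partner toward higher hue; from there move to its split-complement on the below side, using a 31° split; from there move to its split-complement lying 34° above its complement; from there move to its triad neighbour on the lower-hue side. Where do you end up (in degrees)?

+120° (triadic ↑): 228 + 120 = 348°
+149° (split-comp 31° ↓): 348 + 149 = 497 → 497 − 360 = 137°
+214° (split-comp 34° ↑): 137 + 214 = 351°
−120° (triadic ↓): 351 − 120 = 231°

231°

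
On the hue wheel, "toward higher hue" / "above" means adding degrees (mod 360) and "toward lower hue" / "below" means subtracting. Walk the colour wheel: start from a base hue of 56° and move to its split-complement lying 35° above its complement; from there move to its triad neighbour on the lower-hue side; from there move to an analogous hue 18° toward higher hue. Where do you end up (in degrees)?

56 + 215 = 271°   (split-comp 35° ↑)
271 − 120 = 151°   (triadic ↓)
151 + 18 = 169°   (analog 18° ↑)

169°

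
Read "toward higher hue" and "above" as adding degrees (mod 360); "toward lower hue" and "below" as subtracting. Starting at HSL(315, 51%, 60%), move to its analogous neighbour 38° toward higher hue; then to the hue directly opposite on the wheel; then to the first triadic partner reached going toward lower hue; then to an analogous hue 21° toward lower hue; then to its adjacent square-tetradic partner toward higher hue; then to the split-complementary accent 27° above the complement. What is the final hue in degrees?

analog 38° ↑ +38°: 315 + 38 = 353°
complement +180°: 353 + 180 = 533 → 533 − 360 = 173°
triadic ↓ −120°: 173 − 120 = 53°
analog 21° ↓ −21°: 53 − 21 = 32°
square ↑ +90°: 32 + 90 = 122°
split-comp 27° ↑ +207°: 122 + 207 = 329°

329°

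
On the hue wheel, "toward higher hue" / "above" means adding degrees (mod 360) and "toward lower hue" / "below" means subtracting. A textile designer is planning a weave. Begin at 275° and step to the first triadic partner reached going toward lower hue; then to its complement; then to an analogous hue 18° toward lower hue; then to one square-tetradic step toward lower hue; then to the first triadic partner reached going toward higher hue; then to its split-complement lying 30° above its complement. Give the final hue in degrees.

197°

triadic ↓ −120°: 275 − 120 = 155°
complement +180°: 155 + 180 = 335°
analog 18° ↓ −18°: 335 − 18 = 317°
square ↓ −90°: 317 − 90 = 227°
triadic ↑ +120°: 227 + 120 = 347°
split-comp 30° ↑ +210°: 347 + 210 = 557 → 557 − 360 = 197°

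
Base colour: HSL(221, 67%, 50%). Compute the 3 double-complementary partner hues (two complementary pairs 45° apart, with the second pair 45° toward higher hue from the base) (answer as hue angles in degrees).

A rectangular tetradic uses two complementary pairs 45° apart: offsets 0°, 45°, 180°, 225°.
221 + 45 = 266°
221 + 180 = 401 → 401 − 360 = 41°
221 + 225 = 446 → 446 − 360 = 86°

266°, 41°, 86°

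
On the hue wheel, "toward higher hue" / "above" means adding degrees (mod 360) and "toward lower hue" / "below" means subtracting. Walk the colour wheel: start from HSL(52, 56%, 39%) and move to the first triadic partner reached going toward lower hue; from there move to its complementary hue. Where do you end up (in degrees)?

112°

triadic ↓ −120°: 52 − 120 = -68 → -68 + 360 = 292°
complement +180°: 292 + 180 = 472 → 472 − 360 = 112°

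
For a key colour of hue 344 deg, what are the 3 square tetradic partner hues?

A square tetradic scheme places four hues every 90°.
344 + 90 = 434 → 434 − 360 = 74°
344 + 180 = 524 → 524 − 360 = 164°
344 + 270 = 614 → 614 − 360 = 254°

74°, 164° and 254°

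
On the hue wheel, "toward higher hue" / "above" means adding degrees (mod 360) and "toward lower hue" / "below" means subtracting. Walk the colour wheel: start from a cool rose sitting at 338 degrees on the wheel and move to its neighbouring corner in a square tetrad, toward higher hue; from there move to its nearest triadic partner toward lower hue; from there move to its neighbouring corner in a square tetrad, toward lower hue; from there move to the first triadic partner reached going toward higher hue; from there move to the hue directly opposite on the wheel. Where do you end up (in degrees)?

338 + 90 = 428 → 428 − 360 = 68°   (square ↑)
68 − 120 = -52 → -52 + 360 = 308°   (triadic ↓)
308 − 90 = 218°   (square ↓)
218 + 120 = 338°   (triadic ↑)
338 + 180 = 518 → 518 − 360 = 158°   (complement)

158°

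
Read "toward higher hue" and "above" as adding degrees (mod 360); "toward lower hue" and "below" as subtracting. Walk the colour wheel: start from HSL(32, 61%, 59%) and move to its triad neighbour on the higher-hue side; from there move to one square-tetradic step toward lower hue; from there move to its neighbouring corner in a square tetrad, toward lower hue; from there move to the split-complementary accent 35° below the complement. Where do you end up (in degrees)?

117°

+120° (triadic ↑): 32 + 120 = 152°
−90° (square ↓): 152 − 90 = 62°
−90° (square ↓): 62 − 90 = -28 → -28 + 360 = 332°
+145° (split-comp 35° ↓): 332 + 145 = 477 → 477 − 360 = 117°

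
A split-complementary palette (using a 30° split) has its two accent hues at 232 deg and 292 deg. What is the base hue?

The accents sit 30° either side of the complement, so the complement is their short-arc midpoint on the wheel.
Short-arc midpoint of 232° and 292°: 262°.
Base is 180° from the complement: 262 − 180 = 82°

82°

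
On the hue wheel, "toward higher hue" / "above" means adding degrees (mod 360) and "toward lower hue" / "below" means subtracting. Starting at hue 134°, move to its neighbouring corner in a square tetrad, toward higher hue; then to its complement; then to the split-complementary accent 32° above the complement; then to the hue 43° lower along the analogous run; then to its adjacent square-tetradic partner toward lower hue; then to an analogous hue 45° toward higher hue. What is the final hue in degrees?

+90° (square ↑): 134 + 90 = 224°
+180° (complement): 224 + 180 = 404 → 404 − 360 = 44°
+212° (split-comp 32° ↑): 44 + 212 = 256°
−43° (analog 43° ↓): 256 − 43 = 213°
−90° (square ↓): 213 − 90 = 123°
+45° (analog 45° ↑): 123 + 45 = 168°

168°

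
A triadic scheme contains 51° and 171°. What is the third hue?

A triad spaces three hues 120° apart.
The full set is {51°, 171°, 291°}.

291°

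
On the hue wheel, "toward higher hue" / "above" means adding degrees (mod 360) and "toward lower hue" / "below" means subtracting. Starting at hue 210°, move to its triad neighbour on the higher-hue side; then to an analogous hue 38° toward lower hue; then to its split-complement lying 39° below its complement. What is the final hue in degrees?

73°

210 + 120 = 330°   (triadic ↑)
330 − 38 = 292°   (analog 38° ↓)
292 + 141 = 433 → 433 − 360 = 73°   (split-comp 39° ↓)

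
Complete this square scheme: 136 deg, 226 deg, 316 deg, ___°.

46°

A square tetradic scheme places four hues every 90°.
The full set through 136° is {46°, 136°, 226°, 316°}.
Given {136°, 226°, 316°}, the missing hue is 46°.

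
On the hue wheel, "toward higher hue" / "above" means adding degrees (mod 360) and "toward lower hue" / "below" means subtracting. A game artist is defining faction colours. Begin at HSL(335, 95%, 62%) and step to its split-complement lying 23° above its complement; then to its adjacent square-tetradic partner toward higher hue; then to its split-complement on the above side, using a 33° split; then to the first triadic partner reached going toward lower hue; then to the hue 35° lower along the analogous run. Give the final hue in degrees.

326°

split-comp 23° ↑ +203°: 335 + 203 = 538 → 538 − 360 = 178°
square ↑ +90°: 178 + 90 = 268°
split-comp 33° ↑ +213°: 268 + 213 = 481 → 481 − 360 = 121°
triadic ↓ −120°: 121 − 120 = 1°
analog 35° ↓ −35°: 1 − 35 = -34 → -34 + 360 = 326°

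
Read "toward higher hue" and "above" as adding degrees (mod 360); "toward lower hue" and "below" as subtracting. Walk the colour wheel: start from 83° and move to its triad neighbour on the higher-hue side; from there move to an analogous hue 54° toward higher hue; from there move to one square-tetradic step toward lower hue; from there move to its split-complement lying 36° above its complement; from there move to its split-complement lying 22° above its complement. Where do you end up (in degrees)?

triadic ↑ +120°: 83 + 120 = 203°
analog 54° ↑ +54°: 203 + 54 = 257°
square ↓ −90°: 257 − 90 = 167°
split-comp 36° ↑ +216°: 167 + 216 = 383 → 383 − 360 = 23°
split-comp 22° ↑ +202°: 23 + 202 = 225°

225°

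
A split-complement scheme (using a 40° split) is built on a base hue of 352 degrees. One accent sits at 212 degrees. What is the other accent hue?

Split-complementary hues sit 40° either side of the complement.
Complement of the base 352°: 352 + 180 = 532 → 532 − 360 = 172°
The given accent 212° is 40° one side of 172°; the other accent sits 40° the other side: 172 − 40 = 132°

132°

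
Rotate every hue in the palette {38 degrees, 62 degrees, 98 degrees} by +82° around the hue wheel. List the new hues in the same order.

120°, 144°, 180°

38 + 82 = 120°
62 + 82 = 144°
98 + 82 = 180°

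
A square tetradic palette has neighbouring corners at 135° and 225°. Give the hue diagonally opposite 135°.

A square tetradic scheme places four hues 90° apart; opposite corners are 180° apart.
135 + 180 = 315°

315°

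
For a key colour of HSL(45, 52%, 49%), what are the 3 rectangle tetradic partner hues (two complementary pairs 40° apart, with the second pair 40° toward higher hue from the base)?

85°, 225°, and 265°

A rectangular tetradic uses two complementary pairs 40° apart: offsets 0°, 40°, 180°, 220°.
45 + 40 = 85°
45 + 180 = 225°
45 + 220 = 265°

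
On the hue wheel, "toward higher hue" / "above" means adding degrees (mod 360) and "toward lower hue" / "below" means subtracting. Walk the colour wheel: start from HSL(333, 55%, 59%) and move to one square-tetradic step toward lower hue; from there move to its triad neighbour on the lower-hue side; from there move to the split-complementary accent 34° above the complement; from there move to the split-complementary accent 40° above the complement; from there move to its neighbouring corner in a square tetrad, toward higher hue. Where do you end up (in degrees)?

287°

−90° (square ↓): 333 − 90 = 243°
−120° (triadic ↓): 243 − 120 = 123°
+214° (split-comp 34° ↑): 123 + 214 = 337°
+220° (split-comp 40° ↑): 337 + 220 = 557 → 557 − 360 = 197°
+90° (square ↑): 197 + 90 = 287°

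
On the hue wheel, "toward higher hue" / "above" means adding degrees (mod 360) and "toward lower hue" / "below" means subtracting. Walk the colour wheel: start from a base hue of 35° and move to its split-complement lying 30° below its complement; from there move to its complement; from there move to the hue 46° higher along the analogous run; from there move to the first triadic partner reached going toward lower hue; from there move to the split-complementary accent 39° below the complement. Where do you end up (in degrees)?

72°

35 + 150 = 185°   (split-comp 30° ↓)
185 + 180 = 365 → 365 − 360 = 5°   (complement)
5 + 46 = 51°   (analog 46° ↑)
51 − 120 = -69 → -69 + 360 = 291°   (triadic ↓)
291 + 141 = 432 → 432 − 360 = 72°   (split-comp 39° ↓)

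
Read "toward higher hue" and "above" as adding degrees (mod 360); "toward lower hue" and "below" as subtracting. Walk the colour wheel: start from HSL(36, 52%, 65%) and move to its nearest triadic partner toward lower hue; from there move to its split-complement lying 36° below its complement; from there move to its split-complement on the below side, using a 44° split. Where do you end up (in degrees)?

36 − 120 = -84 → -84 + 360 = 276°   (triadic ↓)
276 + 144 = 420 → 420 − 360 = 60°   (split-comp 36° ↓)
60 + 136 = 196°   (split-comp 44° ↓)

196°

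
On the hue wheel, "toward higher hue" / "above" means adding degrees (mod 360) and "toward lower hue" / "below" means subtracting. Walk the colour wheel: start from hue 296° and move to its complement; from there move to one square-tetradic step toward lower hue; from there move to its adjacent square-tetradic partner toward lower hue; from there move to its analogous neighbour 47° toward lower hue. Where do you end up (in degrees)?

249°

+180° (complement): 296 + 180 = 476 → 476 − 360 = 116°
−90° (square ↓): 116 − 90 = 26°
−90° (square ↓): 26 − 90 = -64 → -64 + 360 = 296°
−47° (analog 47° ↓): 296 − 47 = 249°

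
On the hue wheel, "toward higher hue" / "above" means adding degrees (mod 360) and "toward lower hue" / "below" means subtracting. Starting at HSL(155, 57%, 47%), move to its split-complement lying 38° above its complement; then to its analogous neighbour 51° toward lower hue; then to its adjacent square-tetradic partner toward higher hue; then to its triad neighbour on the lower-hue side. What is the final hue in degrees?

split-comp 38° ↑ +218°: 155 + 218 = 373 → 373 − 360 = 13°
analog 51° ↓ −51°: 13 − 51 = -38 → -38 + 360 = 322°
square ↑ +90°: 322 + 90 = 412 → 412 − 360 = 52°
triadic ↓ −120°: 52 − 120 = -68 → -68 + 360 = 292°

292°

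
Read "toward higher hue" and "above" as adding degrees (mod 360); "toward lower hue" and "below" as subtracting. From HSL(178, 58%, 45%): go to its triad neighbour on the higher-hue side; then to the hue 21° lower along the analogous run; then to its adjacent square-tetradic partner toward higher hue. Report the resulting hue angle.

7°

+120° (triadic ↑): 178 + 120 = 298°
−21° (analog 21° ↓): 298 − 21 = 277°
+90° (square ↑): 277 + 90 = 367 → 367 − 360 = 7°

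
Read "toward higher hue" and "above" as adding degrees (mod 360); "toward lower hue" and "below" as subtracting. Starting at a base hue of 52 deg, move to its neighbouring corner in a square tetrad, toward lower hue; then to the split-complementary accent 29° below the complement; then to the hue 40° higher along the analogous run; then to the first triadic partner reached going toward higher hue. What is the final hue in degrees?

273°

52 − 90 = -38 → -38 + 360 = 322°   (square ↓)
322 + 151 = 473 → 473 − 360 = 113°   (split-comp 29° ↓)
113 + 40 = 153°   (analog 40° ↑)
153 + 120 = 273°   (triadic ↑)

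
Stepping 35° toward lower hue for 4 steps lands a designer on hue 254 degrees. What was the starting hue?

4 steps of 35° (toward lower hue) give a net shift of −140°.
Start = end − shift: 254 + 140 = 394 → 394 − 360 = 34°

34°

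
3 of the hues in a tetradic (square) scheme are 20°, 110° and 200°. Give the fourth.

290°

A square tetradic scheme places four hues every 90°.
The full set through 20° is {20°, 110°, 200°, 290°}.
Given {20°, 110°, 200°}, the missing hue is 290°.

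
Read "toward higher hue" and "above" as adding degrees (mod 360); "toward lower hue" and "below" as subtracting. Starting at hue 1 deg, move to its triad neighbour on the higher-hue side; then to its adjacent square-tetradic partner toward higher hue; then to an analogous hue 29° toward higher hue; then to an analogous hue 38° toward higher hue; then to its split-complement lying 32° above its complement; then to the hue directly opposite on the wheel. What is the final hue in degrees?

310°

triadic ↑ +120°: 1 + 120 = 121°
square ↑ +90°: 121 + 90 = 211°
analog 29° ↑ +29°: 211 + 29 = 240°
analog 38° ↑ +38°: 240 + 38 = 278°
split-comp 32° ↑ +212°: 278 + 212 = 490 → 490 − 360 = 130°
complement +180°: 130 + 180 = 310°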